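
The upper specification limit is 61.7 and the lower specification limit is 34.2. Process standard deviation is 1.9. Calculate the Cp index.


Cp = (61.7 - 34.2) / (6 * 1.9)

2.41


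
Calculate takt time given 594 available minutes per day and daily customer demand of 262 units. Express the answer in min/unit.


Formula: Takt Time = Available Production Time / Customer Demand
Takt = 594 min/day / 262 units/day
Takt = 2.27 min/unit

2.27 min/unit


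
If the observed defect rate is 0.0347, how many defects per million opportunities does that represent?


DPMO = defect_rate * 1000000 = 0.0347 * 1000000

34700


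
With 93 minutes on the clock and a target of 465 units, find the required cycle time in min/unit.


Formula: CT = Available Time / Number of Units
CT = 93 min / 465 units
CT = 0.2 min/unit

0.2 min/unit


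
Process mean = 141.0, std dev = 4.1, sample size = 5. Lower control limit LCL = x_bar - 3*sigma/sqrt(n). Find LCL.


LCL = 141.0 - 3 * 4.1 / sqrt(5)

135.5


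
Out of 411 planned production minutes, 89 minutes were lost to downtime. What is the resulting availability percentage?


Formula: Availability = (Planned Time - Downtime) / Planned Time * 100
Uptime = 411 - 89 = 322 min
Availability = 322 / 411 * 100 = 78.3%

78.3%


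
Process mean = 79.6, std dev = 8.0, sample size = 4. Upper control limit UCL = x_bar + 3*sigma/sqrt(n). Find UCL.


UCL = 79.6 + 3 * 8.0 / sqrt(4)

91.6


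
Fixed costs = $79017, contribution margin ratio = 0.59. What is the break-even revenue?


Formula: BER = Fixed Costs / Contribution Margin Ratio
BER = $79017 / 0.59
BER = $133927.12 (to the nearest cent)

$133927.12


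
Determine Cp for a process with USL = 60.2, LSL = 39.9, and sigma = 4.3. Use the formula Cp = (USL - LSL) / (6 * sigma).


Cp = (60.2 - 39.9) / (6 * 4.3)

0.79


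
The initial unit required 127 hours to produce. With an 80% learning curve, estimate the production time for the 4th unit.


Formula: T_n = T_1 * (learning_rate)^(log2(n)) where learning_rate = rate/100
Doublings = log2(4) = 2
T_n = 127 * 0.8^2
T_n = 127 * 0.64 = 81.3 hours

81.3 hours


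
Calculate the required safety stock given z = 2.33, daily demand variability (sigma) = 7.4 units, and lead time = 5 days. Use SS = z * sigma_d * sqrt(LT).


Formula: SS = z * sigma_d * sqrt(LT)
sqrt(LT) = sqrt(5) = 2.2361
SS = 2.33 * 7.4 * 2.2361
SS = 38.6 units

38.6 units


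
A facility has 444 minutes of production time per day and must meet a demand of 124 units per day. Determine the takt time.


Formula: Takt Time = Available Production Time / Customer Demand
Takt = 444 min/day / 124 units/day
Takt = 3.58 min/unit

3.58 min/unit


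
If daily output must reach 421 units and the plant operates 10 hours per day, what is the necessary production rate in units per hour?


Formula: Production Rate = Daily Demand / Available Hours
Rate = 421 units/day / 10 hours/day
Rate = 42.1 units/hour

42.1 units/hour


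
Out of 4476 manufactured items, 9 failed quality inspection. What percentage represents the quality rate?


Formula: Quality Rate = Good Pieces / Total Pieces * 100
Good pieces = 4476 - 9 = 4467
QR = 4467 / 4476 * 100 = 99.8%

99.8%


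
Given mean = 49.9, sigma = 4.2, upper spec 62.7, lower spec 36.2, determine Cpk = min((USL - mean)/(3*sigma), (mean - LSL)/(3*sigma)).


Cpu = (62.7 - 49.9) / (3 * 4.2) = 1.02
Cpl = (49.9 - 36.2) / (3 * 4.2) = 1.09
Cpk = min(1.02, 1.09) = 1.02

1.02


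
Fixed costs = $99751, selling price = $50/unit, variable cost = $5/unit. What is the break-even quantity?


Formula: BEQ = Fixed Costs / (Price - Variable Cost)
Contribution margin = $50 - $5 = $45/unit
BEQ = ceil($99751 / $45/unit) = ceil(2216.69) = 2217 units

2217 units


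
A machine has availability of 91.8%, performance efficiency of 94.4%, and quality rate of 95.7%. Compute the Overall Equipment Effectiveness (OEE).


Formula: OEE = Availability * Performance * Quality / 10000
A * P = 91.8% * 94.4% / 100 = 86.66%
OEE = 86.66% * 95.7% / 100 = 82.9%

82.9%


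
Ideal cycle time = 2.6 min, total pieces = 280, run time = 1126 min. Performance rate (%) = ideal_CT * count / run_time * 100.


Formula: Performance = (Ideal CT * Total Count) / Run Time * 100
Ideal output time = 2.6 * 280 = 728.0 min
Performance = 728.0 / 1126 * 100 = 64.7%

64.7%


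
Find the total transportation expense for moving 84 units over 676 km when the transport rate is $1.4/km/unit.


TC = dist * cost * units = 676 * 1.4 * 84 = $79497.60

$79497.60


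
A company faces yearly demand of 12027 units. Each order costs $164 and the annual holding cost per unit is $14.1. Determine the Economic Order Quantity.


Formula: EOQ = sqrt(2 * D * S / H)
Numerator: 2 * 12027 * 164 = 3944856
2DS/H = 3944856 / 14.1 = 279777.0
EOQ = sqrt(279777.0) = 528.9 units

528.9 units


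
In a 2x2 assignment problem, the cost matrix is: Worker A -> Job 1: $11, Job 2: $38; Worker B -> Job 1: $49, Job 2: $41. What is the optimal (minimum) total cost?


Option 1: A->1 + B->2 = $11 + $41 = $52
Option 2: A->2 + B->1 = $38 + $49 = $87
Min cost = min($52, $87) = $52

$52


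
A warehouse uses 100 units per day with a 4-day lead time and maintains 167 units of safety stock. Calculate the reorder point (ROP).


Formula: ROP = (Daily Demand * Lead Time) + Safety Stock
Demand during lead time = 100 * 4 = 400 units
ROP = 400 + 167 = 567 units

567 units


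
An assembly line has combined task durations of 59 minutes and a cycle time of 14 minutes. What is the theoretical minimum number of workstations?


Formula: N_min = ceil(Sum of Task Times / Cycle Time)
N_min = ceil(59 min / 14 min) = ceil(4.2143)
N_min = 5 stations

5


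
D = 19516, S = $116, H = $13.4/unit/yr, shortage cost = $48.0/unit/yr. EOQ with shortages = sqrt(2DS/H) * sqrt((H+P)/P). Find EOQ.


Formula: EOQ* = sqrt(2DS/H) * sqrt((H+P)/P)
Base EOQ = sqrt(2*19516*116/13.4) = 581.28 units
Correction = sqrt((13.4+48.0)/48.0) = 1.131
EOQ* = 581.28 * 1.131 = 657.4 units

657.4 units


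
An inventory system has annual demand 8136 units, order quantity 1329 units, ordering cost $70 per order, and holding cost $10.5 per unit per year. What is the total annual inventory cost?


TC = 8136/1329 * 70 + 1329/2 * 10.5

$7405.78


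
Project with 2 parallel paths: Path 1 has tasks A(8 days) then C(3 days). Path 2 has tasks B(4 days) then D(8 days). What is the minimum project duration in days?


Path 1 = 8 + 3 = 11 days
Path 2 = 4 + 8 = 12 days
Duration = max(11, 12) = 12 days

12 days


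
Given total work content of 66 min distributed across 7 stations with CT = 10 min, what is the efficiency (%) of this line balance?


Formula: Efficiency = Sum of Task Times / (N_stations * CT) * 100
Total station capacity = 7 stations * 10 min = 70 min
Efficiency = 66 / 70 * 100 = 94.3%

94.3%


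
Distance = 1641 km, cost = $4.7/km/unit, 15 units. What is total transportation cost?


TC = dist * cost * units = 1641 * 4.7 * 15 = $115690.50

$115690.50


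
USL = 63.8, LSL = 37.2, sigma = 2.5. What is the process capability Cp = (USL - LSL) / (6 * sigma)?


Cp = (63.8 - 37.2) / (6 * 2.5)

1.77


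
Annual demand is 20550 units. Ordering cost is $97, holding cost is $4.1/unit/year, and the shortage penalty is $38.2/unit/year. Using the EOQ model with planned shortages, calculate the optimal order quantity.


Formula: EOQ* = sqrt(2DS/H) * sqrt((H+P)/P)
Base EOQ = sqrt(2*20550*97/4.1) = 986.09 units
Correction = sqrt((4.1+38.2)/38.2) = 1.0523
EOQ* = 986.09 * 1.0523 = 1037.7 units

1037.7 units


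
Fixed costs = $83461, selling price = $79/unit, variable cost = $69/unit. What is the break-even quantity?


Formula: BEQ = Fixed Costs / (Price - Variable Cost)
Contribution margin = $79 - $69 = $10/unit
BEQ = ceil($83461 / $10/unit) = ceil(8346.1) = 8347 units

8347 units


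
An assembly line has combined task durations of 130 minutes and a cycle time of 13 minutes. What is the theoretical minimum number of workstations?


Formula: N_min = ceil(Sum of Task Times / Cycle Time)
N_min = ceil(130 min / 13 min) = ceil(10.0)
N_min = 10 stations

10


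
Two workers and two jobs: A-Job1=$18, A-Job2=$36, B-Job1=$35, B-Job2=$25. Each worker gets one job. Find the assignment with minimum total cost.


Option 1: A->1 + B->2 = $18 + $25 = $43
Option 2: A->2 + B->1 = $36 + $35 = $71
Min cost = min($43, $71) = $43

$43


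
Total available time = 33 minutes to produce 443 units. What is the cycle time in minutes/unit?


Formula: CT = Available Time / Number of Units
CT = 33 min / 443 units
CT = 0.07 min/unit

0.07 min/unit


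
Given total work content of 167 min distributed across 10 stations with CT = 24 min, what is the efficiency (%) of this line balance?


Formula: Efficiency = Sum of Task Times / (N_stations * CT) * 100
Total station capacity = 10 stations * 24 min = 240 min
Efficiency = 167 / 240 * 100 = 69.6%

69.6%


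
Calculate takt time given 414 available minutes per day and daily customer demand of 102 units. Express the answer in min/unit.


Formula: Takt Time = Available Production Time / Customer Demand
Takt = 414 min/day / 102 units/day
Takt = 4.06 min/unit

4.06 min/unit


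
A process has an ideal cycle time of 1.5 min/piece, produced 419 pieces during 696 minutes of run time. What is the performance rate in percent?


Formula: Performance = (Ideal CT * Total Count) / Run Time * 100
Ideal output time = 1.5 * 419 = 628.5 min
Performance = 628.5 / 696 * 100 = 90.3%

90.3%


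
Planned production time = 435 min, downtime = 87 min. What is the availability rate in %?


Formula: Availability = (Planned Time - Downtime) / Planned Time * 100
Uptime = 435 - 87 = 348 min
Availability = 348 / 435 * 100 = 80.0%

80.0%


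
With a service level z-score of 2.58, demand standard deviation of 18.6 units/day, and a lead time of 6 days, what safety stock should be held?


Formula: SS = z * sigma_d * sqrt(LT)
sqrt(LT) = sqrt(6) = 2.4495
SS = 2.58 * 18.6 * 2.4495
SS = 117.5 units

117.5 units


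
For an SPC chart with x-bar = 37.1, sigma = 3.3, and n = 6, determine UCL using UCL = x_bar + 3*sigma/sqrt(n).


UCL = 37.1 + 3 * 3.3 / sqrt(6)

41.14


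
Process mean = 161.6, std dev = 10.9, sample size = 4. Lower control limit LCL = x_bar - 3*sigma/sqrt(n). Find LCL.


LCL = 161.6 - 3 * 10.9 / sqrt(4)

145.25


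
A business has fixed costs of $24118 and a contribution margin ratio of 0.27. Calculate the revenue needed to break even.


Formula: BER = Fixed Costs / Contribution Margin Ratio
BER = $24118 / 0.27
BER = $89325.93 (to the nearest cent)

$89325.93


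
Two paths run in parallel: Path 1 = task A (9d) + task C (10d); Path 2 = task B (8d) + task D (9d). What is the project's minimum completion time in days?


Path 1 = 9 + 10 = 19 days
Path 2 = 8 + 9 = 17 days
Duration = max(19, 17) = 19 days

19 days


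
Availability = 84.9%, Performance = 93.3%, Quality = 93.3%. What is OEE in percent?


Formula: OEE = Availability * Performance * Quality / 10000
A * P = 84.9% * 93.3% / 100 = 79.21%
OEE = 79.21% * 93.3% / 100 = 73.9%

73.9%


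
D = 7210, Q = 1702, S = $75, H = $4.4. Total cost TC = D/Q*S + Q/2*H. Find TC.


TC = 7210/1702 * 75 + 1702/2 * 4.4

$4062.11


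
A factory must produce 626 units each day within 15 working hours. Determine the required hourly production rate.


Formula: Production Rate = Daily Demand / Available Hours
Rate = 626 units/day / 15 hours/day
Rate = 41.7 units/hour

41.7 units/hour


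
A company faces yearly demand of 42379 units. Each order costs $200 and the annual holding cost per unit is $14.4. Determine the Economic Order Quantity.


Formula: EOQ = sqrt(2 * D * S / H)
Numerator: 2 * 42379 * 200 = 16951600
2DS/H = 16951600 / 14.4 = 1177194.4
EOQ = sqrt(1177194.4) = 1085.0 units

1085.0 units


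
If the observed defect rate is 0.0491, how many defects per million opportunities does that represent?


DPMO = defect_rate * 1000000 = 0.0491 * 1000000

49100


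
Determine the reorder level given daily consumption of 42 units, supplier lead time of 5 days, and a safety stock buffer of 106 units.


Formula: ROP = (Daily Demand * Lead Time) + Safety Stock
Demand during lead time = 42 * 5 = 210 units
ROP = 210 + 106 = 316 units

316 units


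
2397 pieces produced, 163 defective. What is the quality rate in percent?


Formula: Quality Rate = Good Pieces / Total Pieces * 100
Good pieces = 2397 - 163 = 2234
QR = 2234 / 2397 * 100 = 93.2%

93.2%


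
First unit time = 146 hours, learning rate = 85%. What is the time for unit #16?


Formula: T_n = T_1 * (learning_rate)^(log2(n)) where learning_rate = rate/100
Doublings = log2(16) = 4
T_n = 146 * 0.85^4
T_n = 146 * 0.522 = 76.2 hours

76.2 hours


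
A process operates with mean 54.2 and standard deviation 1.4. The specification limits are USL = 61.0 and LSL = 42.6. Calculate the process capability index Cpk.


Cpu = (61.0 - 54.2) / (3 * 1.4) = 1.62
Cpl = (54.2 - 42.6) / (3 * 1.4) = 2.76
Cpk = min(1.62, 2.76) = 1.62

1.62


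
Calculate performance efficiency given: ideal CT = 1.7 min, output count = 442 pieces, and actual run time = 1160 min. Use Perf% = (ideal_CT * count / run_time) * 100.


Formula: Performance = (Ideal CT * Total Count) / Run Time * 100
Ideal output time = 1.7 * 442 = 751.4 min
Performance = 751.4 / 1160 * 100 = 64.8%

64.8%


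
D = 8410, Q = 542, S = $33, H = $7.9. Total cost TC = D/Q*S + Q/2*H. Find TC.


TC = 8410/542 * 33 + 542/2 * 7.9

$2652.95


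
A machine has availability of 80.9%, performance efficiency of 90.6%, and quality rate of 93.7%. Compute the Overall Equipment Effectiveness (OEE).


Formula: OEE = Availability * Performance * Quality / 10000
A * P = 80.9% * 90.6% / 100 = 73.3%
OEE = 73.3% * 93.7% / 100 = 68.7%

68.7%


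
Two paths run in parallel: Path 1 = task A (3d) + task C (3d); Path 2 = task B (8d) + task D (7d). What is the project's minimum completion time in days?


Path 1 = 3 + 3 = 6 days
Path 2 = 8 + 7 = 15 days
Duration = max(6, 15) = 15 days

15 days


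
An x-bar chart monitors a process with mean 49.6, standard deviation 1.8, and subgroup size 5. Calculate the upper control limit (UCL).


UCL = 49.6 + 3 * 1.8 / sqrt(5)

52.01


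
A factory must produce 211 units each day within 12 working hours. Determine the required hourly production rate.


Formula: Production Rate = Daily Demand / Available Hours
Rate = 211 units/day / 12 hours/day
Rate = 17.6 units/hour

17.6 units/hour


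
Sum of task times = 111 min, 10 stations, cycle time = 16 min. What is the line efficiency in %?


Formula: Efficiency = Sum of Task Times / (N_stations * CT) * 100
Total station capacity = 10 stations * 16 min = 160 min
Efficiency = 111 / 160 * 100 = 69.4%

69.4%


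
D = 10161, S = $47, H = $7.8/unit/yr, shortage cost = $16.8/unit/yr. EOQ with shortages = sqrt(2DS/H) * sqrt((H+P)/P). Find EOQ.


Formula: EOQ* = sqrt(2DS/H) * sqrt((H+P)/P)
Base EOQ = sqrt(2*10161*47/7.8) = 349.93 units
Correction = sqrt((7.8+16.8)/16.8) = 1.21008
EOQ* = 349.93 * 1.21008 = 423.4 units

423.4 units


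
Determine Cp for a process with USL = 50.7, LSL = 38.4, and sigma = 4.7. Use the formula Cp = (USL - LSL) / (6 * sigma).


Cp = (50.7 - 38.4) / (6 * 4.7)

0.44


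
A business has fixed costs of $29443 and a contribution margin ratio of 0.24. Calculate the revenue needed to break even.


Formula: BER = Fixed Costs / Contribution Margin Ratio
BER = $29443 / 0.24
BER = $122679.17 (to the nearest cent)

$122679.17


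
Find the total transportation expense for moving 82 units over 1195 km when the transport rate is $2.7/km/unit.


TC = dist * cost * units = 1195 * 2.7 * 82 = $264573.00

$264573.00


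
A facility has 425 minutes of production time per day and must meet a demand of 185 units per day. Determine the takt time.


Formula: Takt Time = Available Production Time / Customer Demand
Takt = 425 min/day / 185 units/day
Takt = 2.3 min/unit

2.3 min/unit


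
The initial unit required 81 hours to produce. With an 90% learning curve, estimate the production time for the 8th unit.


Formula: T_n = T_1 * (learning_rate)^(log2(n)) where learning_rate = rate/100
Doublings = log2(8) = 3
T_n = 81 * 0.9^3
T_n = 81 * 0.729 = 59.0 hours

59.0 hours


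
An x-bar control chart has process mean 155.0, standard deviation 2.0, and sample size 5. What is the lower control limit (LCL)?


LCL = 155.0 - 3 * 2.0 / sqrt(5)

152.32


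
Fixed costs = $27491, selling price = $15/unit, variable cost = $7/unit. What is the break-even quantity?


Formula: BEQ = Fixed Costs / (Price - Variable Cost)
Contribution margin = $15 - $7 = $8/unit
BEQ = ceil($27491 / $8/unit) = ceil(3436.38) = 3437 units

3437 units


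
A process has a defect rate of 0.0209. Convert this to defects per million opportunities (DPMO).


DPMO = defect_rate * 1000000 = 0.0209 * 1000000

20900


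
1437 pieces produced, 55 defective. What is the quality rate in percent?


Formula: Quality Rate = Good Pieces / Total Pieces * 100
Good pieces = 1437 - 55 = 1382
QR = 1382 / 1437 * 100 = 96.2%

96.2%


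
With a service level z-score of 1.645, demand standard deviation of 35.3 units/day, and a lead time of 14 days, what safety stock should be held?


Formula: SS = z * sigma_d * sqrt(LT)
sqrt(LT) = sqrt(14) = 3.7417
SS = 1.645 * 35.3 * 3.7417
SS = 217.3 units

217.3 units


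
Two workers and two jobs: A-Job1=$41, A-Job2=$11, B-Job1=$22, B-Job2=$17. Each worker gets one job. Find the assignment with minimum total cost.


Option 1: A->1 + B->2 = $41 + $17 = $58
Option 2: A->2 + B->1 = $11 + $22 = $33
Min cost = min($58, $33) = $33

$33


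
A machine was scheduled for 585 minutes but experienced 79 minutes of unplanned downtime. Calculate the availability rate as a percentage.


Formula: Availability = (Planned Time - Downtime) / Planned Time * 100
Uptime = 585 - 79 = 506 min
Availability = 506 / 585 * 100 = 86.5%

86.5%


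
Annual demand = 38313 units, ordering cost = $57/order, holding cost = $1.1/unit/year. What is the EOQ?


Formula: EOQ = sqrt(2 * D * S / H)
Numerator: 2 * 38313 * 57 = 4367682
2DS/H = 4367682 / 1.1 = 3970620.0
EOQ = sqrt(3970620.0) = 1992.6 units

1992.6 units


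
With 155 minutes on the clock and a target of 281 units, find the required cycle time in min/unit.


Formula: CT = Available Time / Number of Units
CT = 155 min / 281 units
CT = 0.55 min/unit

0.55 min/unit


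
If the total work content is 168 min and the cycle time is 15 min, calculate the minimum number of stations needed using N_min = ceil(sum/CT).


Formula: N_min = ceil(Sum of Task Times / Cycle Time)
N_min = ceil(168 min / 15 min) = ceil(11.2)
N_min = 12 stations

12


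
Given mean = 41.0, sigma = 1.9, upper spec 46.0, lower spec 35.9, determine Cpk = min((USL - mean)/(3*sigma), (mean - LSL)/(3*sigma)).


Cpu = (46.0 - 41.0) / (3 * 1.9) = 0.88
Cpl = (41.0 - 35.9) / (3 * 1.9) = 0.89
Cpk = min(0.88, 0.89) = 0.88

0.88


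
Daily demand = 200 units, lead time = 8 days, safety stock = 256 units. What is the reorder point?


Formula: ROP = (Daily Demand * Lead Time) + Safety Stock
Demand during lead time = 200 * 8 = 1600 units
ROP = 1600 + 256 = 1856 units

1856 units


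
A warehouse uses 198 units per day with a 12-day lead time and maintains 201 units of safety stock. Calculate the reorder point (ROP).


Formula: ROP = (Daily Demand * Lead Time) + Safety Stock
Demand during lead time = 198 * 12 = 2376 units
ROP = 2376 + 201 = 2577 units

2577 units


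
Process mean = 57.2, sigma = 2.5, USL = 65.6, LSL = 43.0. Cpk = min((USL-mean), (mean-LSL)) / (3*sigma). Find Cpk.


Cpu = (65.6 - 57.2) / (3 * 2.5) = 1.12
Cpl = (57.2 - 43.0) / (3 * 2.5) = 1.89
Cpk = min(1.12, 1.89) = 1.12

1.12


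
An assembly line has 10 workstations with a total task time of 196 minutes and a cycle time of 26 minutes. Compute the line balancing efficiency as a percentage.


Formula: Efficiency = Sum of Task Times / (N_stations * CT) * 100
Total station capacity = 10 stations * 26 min = 260 min
Efficiency = 196 / 260 * 100 = 75.4%

75.4%


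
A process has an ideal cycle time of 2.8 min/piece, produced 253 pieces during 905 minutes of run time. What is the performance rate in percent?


Formula: Performance = (Ideal CT * Total Count) / Run Time * 100
Ideal output time = 2.8 * 253 = 708.4 min
Performance = 708.4 / 905 * 100 = 78.3%

78.3%


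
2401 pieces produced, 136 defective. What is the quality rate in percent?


Formula: Quality Rate = Good Pieces / Total Pieces * 100
Good pieces = 2401 - 136 = 2265
QR = 2265 / 2401 * 100 = 94.3%

94.3%


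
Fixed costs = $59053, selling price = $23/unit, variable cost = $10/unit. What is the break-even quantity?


Formula: BEQ = Fixed Costs / (Price - Variable Cost)
Contribution margin = $23 - $10 = $13/unit
BEQ = ceil($59053 / $13/unit) = ceil(4542.54) = 4543 units

4543 units


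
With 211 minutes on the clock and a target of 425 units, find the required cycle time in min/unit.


Formula: CT = Available Time / Number of Units
CT = 211 min / 425 units
CT = 0.5 min/unit

0.5 min/unit


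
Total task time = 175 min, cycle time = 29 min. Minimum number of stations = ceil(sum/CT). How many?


Formula: N_min = ceil(Sum of Task Times / Cycle Time)
N_min = ceil(175 min / 29 min) = ceil(6.0345)
N_min = 7 stations

7


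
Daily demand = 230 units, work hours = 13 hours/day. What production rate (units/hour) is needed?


Formula: Production Rate = Daily Demand / Available Hours
Rate = 230 units/day / 13 hours/day
Rate = 17.7 units/hour

17.7 units/hour


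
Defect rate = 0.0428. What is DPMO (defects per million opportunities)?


DPMO = defect_rate * 1000000 = 0.0428 * 1000000

42800


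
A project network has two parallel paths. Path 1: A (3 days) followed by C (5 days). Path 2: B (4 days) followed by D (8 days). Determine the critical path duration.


Path 1 = 3 + 5 = 8 days
Path 2 = 4 + 8 = 12 days
Duration = max(8, 12) = 12 days

12 days


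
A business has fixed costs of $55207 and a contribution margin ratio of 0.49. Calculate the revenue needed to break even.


Formula: BER = Fixed Costs / Contribution Margin Ratio
BER = $55207 / 0.49
BER = $112667.35 (to the nearest cent)

$112667.35


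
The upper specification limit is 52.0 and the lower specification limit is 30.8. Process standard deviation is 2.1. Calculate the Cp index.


Cp = (52.0 - 30.8) / (6 * 2.1)

1.68


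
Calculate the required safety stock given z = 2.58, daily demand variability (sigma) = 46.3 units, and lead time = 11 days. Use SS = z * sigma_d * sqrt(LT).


Formula: SS = z * sigma_d * sqrt(LT)
sqrt(LT) = sqrt(11) = 3.3166
SS = 2.58 * 46.3 * 3.3166
SS = 396.2 units

396.2 units


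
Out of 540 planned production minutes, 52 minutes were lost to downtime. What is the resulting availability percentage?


Formula: Availability = (Planned Time - Downtime) / Planned Time * 100
Uptime = 540 - 52 = 488 min
Availability = 488 / 540 * 100 = 90.4%

90.4%


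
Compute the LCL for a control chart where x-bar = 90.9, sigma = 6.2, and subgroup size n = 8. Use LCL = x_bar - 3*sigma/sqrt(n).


LCL = 90.9 - 3 * 6.2 / sqrt(8)

84.32


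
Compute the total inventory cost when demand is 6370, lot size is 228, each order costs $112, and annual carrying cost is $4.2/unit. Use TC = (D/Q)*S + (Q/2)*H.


TC = 6370/228 * 112 + 228/2 * 4.2

$3607.92


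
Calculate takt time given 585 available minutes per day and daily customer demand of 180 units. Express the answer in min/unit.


Formula: Takt Time = Available Production Time / Customer Demand
Takt = 585 min/day / 180 units/day
Takt = 3.25 min/unit

3.25 min/unit


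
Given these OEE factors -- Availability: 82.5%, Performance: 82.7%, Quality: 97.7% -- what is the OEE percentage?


Formula: OEE = Availability * Performance * Quality / 10000
A * P = 82.5% * 82.7% / 100 = 68.23%
OEE = 68.23% * 97.7% / 100 = 66.7%

66.7%


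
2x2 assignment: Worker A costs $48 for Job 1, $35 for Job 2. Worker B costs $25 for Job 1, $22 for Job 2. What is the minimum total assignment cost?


Option 1: A->1 + B->2 = $48 + $22 = $70
Option 2: A->2 + B->1 = $35 + $25 = $60
Min cost = min($70, $60) = $60

$60


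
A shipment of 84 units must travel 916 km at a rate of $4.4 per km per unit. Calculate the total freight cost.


TC = dist * cost * units = 916 * 4.4 * 84 = $338553.60

$338553.60


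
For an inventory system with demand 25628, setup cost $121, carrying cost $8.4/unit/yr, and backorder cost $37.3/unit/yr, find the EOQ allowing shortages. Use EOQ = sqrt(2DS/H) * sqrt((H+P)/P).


Formula: EOQ* = sqrt(2DS/H) * sqrt((H+P)/P)
Base EOQ = sqrt(2*25628*121/8.4) = 859.26 units
Correction = sqrt((8.4+37.3)/37.3) = 1.10689
EOQ* = 859.26 * 1.10689 = 951.1 units

951.1 units


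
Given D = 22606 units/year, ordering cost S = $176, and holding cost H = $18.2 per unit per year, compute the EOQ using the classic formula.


Formula: EOQ = sqrt(2 * D * S / H)
Numerator: 2 * 22606 * 176 = 7957312
2DS/H = 7957312 / 18.2 = 437214.9
EOQ = sqrt(437214.9) = 661.2 units

661.2 units


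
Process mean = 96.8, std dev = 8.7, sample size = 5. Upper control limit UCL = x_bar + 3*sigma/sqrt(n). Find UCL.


UCL = 96.8 + 3 * 8.7 / sqrt(5)

108.47


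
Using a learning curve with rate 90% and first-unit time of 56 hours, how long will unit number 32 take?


Formula: T_n = T_1 * (learning_rate)^(log2(n)) where learning_rate = rate/100
Doublings = log2(32) = 5
T_n = 56 * 0.9^5
T_n = 56 * 0.5905 = 33.1 hours

33.1 hours


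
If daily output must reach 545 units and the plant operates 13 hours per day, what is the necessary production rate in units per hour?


Formula: Production Rate = Daily Demand / Available Hours
Rate = 545 units/day / 13 hours/day
Rate = 41.9 units/hour

41.9 units/hour


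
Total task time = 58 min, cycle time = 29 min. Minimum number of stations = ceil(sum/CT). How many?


Formula: N_min = ceil(Sum of Task Times / Cycle Time)
N_min = ceil(58 min / 29 min) = ceil(2.0)
N_min = 2 stations

2


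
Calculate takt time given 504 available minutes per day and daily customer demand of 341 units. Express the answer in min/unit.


Formula: Takt Time = Available Production Time / Customer Demand
Takt = 504 min/day / 341 units/day
Takt = 1.48 min/unit

1.48 min/unit


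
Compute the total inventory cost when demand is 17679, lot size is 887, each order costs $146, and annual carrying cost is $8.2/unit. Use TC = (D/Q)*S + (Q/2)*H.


TC = 17679/887 * 146 + 887/2 * 8.2

$6546.66


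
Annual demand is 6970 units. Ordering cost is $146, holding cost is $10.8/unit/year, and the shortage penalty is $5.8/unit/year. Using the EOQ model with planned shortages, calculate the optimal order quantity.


Formula: EOQ* = sqrt(2DS/H) * sqrt((H+P)/P)
Base EOQ = sqrt(2*6970*146/10.8) = 434.11 units
Correction = sqrt((10.8+5.8)/5.8) = 1.69177
EOQ* = 434.11 * 1.69177 = 734.4 units

734.4 units


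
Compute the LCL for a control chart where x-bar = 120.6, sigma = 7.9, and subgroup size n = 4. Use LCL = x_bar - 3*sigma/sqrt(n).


LCL = 120.6 - 3 * 7.9 / sqrt(4)

108.75


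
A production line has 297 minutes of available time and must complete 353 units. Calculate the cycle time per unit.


Formula: CT = Available Time / Number of Units
CT = 297 min / 353 units
CT = 0.84 min/unit

0.84 min/unit


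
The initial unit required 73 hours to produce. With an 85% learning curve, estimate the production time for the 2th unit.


Formula: T_n = T_1 * (learning_rate)^(log2(n)) where learning_rate = rate/100
Doublings = log2(2) = 1
T_n = 73 * 0.85^1
T_n = 73 * 0.85 = 62.1 hours

62.1 hours


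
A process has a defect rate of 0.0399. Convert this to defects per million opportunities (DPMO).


DPMO = defect_rate * 1000000 = 0.0399 * 1000000

39900


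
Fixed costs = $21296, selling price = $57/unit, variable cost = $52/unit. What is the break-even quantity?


Formula: BEQ = Fixed Costs / (Price - Variable Cost)
Contribution margin = $57 - $52 = $5/unit
BEQ = ceil($21296 / $5/unit) = ceil(4259.2) = 4260 units

4260 units


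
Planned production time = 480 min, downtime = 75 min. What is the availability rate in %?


Formula: Availability = (Planned Time - Downtime) / Planned Time * 100
Uptime = 480 - 75 = 405 min
Availability = 405 / 480 * 100 = 84.4%

84.4%


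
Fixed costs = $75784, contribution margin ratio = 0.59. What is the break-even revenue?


Formula: BER = Fixed Costs / Contribution Margin Ratio
BER = $75784 / 0.59
BER = $128447.46 (to the nearest cent)

$128447.46


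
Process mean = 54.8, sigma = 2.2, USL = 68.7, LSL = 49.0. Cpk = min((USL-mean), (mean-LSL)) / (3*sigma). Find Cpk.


Cpu = (68.7 - 54.8) / (3 * 2.2) = 2.11
Cpl = (54.8 - 49.0) / (3 * 2.2) = 0.88
Cpk = min(2.11, 0.88) = 0.88

0.88


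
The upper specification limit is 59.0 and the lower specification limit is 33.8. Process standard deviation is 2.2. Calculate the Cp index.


Cp = (59.0 - 33.8) / (6 * 2.2)

1.91


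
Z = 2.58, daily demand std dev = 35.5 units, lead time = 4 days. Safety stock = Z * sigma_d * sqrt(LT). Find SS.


Formula: SS = z * sigma_d * sqrt(LT)
sqrt(LT) = sqrt(4) = 2.0
SS = 2.58 * 35.5 * 2.0
SS = 183.2 units

183.2 units


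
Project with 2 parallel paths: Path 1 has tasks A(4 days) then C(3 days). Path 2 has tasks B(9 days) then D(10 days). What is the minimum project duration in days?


Path 1 = 4 + 3 = 7 days
Path 2 = 9 + 10 = 19 days
Duration = max(7, 19) = 19 days

19 days


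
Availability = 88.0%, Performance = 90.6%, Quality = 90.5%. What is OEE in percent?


Formula: OEE = Availability * Performance * Quality / 10000
A * P = 88.0% * 90.6% / 100 = 79.73%
OEE = 79.73% * 90.5% / 100 = 72.2%

72.2%


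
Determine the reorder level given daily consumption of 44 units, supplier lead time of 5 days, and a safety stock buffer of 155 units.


Formula: ROP = (Daily Demand * Lead Time) + Safety Stock
Demand during lead time = 44 * 5 = 220 units
ROP = 220 + 155 = 375 units

375 units


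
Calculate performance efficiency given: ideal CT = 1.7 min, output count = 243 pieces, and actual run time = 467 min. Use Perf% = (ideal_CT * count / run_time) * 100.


Formula: Performance = (Ideal CT * Total Count) / Run Time * 100
Ideal output time = 1.7 * 243 = 413.1 min
Performance = 413.1 / 467 * 100 = 88.5%

88.5%


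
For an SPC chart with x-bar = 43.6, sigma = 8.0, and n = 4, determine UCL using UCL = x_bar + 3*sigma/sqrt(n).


UCL = 43.6 + 3 * 8.0 / sqrt(4)

55.6


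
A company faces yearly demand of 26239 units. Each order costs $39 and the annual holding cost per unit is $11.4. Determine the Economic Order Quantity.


Formula: EOQ = sqrt(2 * D * S / H)
Numerator: 2 * 26239 * 39 = 2046642
2DS/H = 2046642 / 11.4 = 179530.0
EOQ = sqrt(179530.0) = 423.7 units

423.7 units


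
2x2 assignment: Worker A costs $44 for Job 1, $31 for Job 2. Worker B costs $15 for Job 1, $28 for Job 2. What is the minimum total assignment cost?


Option 1: A->1 + B->2 = $44 + $28 = $72
Option 2: A->2 + B->1 = $31 + $15 = $46
Min cost = min($72, $46) = $46

$46


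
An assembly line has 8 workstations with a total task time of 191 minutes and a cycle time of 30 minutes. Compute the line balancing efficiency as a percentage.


Formula: Efficiency = Sum of Task Times / (N_stations * CT) * 100
Total station capacity = 8 stations * 30 min = 240 min
Efficiency = 191 / 240 * 100 = 79.6%

79.6%


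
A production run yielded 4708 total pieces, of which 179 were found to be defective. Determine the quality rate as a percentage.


Formula: Quality Rate = Good Pieces / Total Pieces * 100
Good pieces = 4708 - 179 = 4529
QR = 4529 / 4708 * 100 = 96.2%

96.2%


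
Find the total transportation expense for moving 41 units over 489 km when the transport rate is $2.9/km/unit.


TC = dist * cost * units = 489 * 2.9 * 41 = $58142.10

$58142.10


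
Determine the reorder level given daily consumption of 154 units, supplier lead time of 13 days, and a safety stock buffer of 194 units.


Formula: ROP = (Daily Demand * Lead Time) + Safety Stock
Demand during lead time = 154 * 13 = 2002 units
ROP = 2002 + 194 = 2196 units

2196 units


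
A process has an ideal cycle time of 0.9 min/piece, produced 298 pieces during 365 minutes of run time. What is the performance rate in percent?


Formula: Performance = (Ideal CT * Total Count) / Run Time * 100
Ideal output time = 0.9 * 298 = 268.2 min
Performance = 268.2 / 365 * 100 = 73.5%

73.5%


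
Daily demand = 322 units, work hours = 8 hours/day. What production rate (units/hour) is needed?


Formula: Production Rate = Daily Demand / Available Hours
Rate = 322 units/day / 8 hours/day
Rate = 40.3 units/hour

40.3 units/hour


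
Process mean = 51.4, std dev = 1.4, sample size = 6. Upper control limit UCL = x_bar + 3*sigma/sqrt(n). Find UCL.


UCL = 51.4 + 3 * 1.4 / sqrt(6)

53.11


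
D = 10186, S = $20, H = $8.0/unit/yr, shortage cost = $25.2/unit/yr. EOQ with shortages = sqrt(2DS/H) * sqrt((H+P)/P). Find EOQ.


Formula: EOQ* = sqrt(2DS/H) * sqrt((H+P)/P)
Base EOQ = sqrt(2*10186*20/8.0) = 225.68 units
Correction = sqrt((8.0+25.2)/25.2) = 1.14781
EOQ* = 225.68 * 1.14781 = 259.0 units

259.0 units


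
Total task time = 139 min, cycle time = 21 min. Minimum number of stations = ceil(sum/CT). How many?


Formula: N_min = ceil(Sum of Task Times / Cycle Time)
N_min = ceil(139 min / 21 min) = ceil(6.619)
N_min = 7 stations

7


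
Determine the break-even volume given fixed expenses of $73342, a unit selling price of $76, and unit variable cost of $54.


Formula: BEQ = Fixed Costs / (Price - Variable Cost)
Contribution margin = $76 - $54 = $22/unit
BEQ = ceil($73342 / $22/unit) = ceil(3333.73) = 3334 units

3334 units


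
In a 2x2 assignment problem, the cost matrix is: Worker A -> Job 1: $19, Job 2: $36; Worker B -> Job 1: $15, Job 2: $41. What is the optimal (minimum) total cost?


Option 1: A->1 + B->2 = $19 + $41 = $60
Option 2: A->2 + B->1 = $36 + $15 = $51
Min cost = min($60, $51) = $51

$51


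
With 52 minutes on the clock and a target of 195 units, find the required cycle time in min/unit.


Formula: CT = Available Time / Number of Units
CT = 52 min / 195 units
CT = 0.27 min/unit

0.27 min/unit


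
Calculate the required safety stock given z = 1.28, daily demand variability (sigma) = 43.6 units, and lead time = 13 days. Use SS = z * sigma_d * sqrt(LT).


Formula: SS = z * sigma_d * sqrt(LT)
sqrt(LT) = sqrt(13) = 3.6056
SS = 1.28 * 43.6 * 3.6056
SS = 201.2 units

201.2 units


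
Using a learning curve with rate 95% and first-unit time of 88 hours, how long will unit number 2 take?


Formula: T_n = T_1 * (learning_rate)^(log2(n)) where learning_rate = rate/100
Doublings = log2(2) = 1
T_n = 88 * 0.95^1
T_n = 88 * 0.95 = 83.6 hours

83.6 hours


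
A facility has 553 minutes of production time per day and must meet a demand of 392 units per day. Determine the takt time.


Formula: Takt Time = Available Production Time / Customer Demand
Takt = 553 min/day / 392 units/day
Takt = 1.41 min/unit

1.41 min/unit


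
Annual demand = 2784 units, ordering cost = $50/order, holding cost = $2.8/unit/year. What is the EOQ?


Formula: EOQ = sqrt(2 * D * S / H)
Numerator: 2 * 2784 * 50 = 278400
2DS/H = 278400 / 2.8 = 99428.6
EOQ = sqrt(99428.6) = 315.3 units

315.3 units


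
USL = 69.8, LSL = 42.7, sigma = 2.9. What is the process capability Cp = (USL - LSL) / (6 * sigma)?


Cp = (69.8 - 42.7) / (6 * 2.9)

1.56


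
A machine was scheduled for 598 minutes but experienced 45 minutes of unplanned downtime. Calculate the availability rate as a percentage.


Formula: Availability = (Planned Time - Downtime) / Planned Time * 100
Uptime = 598 - 45 = 553 min
Availability = 553 / 598 * 100 = 92.5%

92.5%


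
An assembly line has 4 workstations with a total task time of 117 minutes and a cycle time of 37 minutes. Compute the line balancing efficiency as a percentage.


Formula: Efficiency = Sum of Task Times / (N_stations * CT) * 100
Total station capacity = 4 stations * 37 min = 148 min
Efficiency = 117 / 148 * 100 = 79.1%

79.1%


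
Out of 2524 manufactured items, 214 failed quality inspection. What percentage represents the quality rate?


Formula: Quality Rate = Good Pieces / Total Pieces * 100
Good pieces = 2524 - 214 = 2310
QR = 2310 / 2524 * 100 = 91.5%

91.5%


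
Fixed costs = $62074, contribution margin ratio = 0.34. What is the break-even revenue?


Formula: BER = Fixed Costs / Contribution Margin Ratio
BER = $62074 / 0.34
BER = $182570.59 (to the nearest cent)

$182570.59


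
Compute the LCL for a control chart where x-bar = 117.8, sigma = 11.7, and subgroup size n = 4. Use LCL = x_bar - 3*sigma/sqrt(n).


LCL = 117.8 - 3 * 11.7 / sqrt(4)

100.25


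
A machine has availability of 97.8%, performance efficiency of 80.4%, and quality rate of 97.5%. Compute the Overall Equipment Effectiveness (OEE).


Formula: OEE = Availability * Performance * Quality / 10000
A * P = 97.8% * 80.4% / 100 = 78.63%
OEE = 78.63% * 97.5% / 100 = 76.7%

76.7%


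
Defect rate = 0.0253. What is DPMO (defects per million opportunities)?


DPMO = defect_rate * 1000000 = 0.0253 * 1000000

25300


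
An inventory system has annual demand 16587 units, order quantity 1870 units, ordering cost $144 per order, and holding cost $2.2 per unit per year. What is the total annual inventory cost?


TC = 16587/1870 * 144 + 1870/2 * 2.2

$3334.29


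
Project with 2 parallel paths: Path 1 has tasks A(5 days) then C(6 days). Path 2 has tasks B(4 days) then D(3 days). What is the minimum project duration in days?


Path 1 = 5 + 6 = 11 days
Path 2 = 4 + 3 = 7 days
Duration = max(11, 7) = 11 days

11 days


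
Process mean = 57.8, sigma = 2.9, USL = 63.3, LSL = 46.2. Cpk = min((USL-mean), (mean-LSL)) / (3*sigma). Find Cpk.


Cpu = (63.3 - 57.8) / (3 * 2.9) = 0.63
Cpl = (57.8 - 46.2) / (3 * 2.9) = 1.33
Cpk = min(0.63, 1.33) = 0.63

0.63


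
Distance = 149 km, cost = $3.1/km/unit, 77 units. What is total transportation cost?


TC = dist * cost * units = 149 * 3.1 * 77 = $35566.30

$35566.30


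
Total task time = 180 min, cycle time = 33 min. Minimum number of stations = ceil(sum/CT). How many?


Formula: N_min = ceil(Sum of Task Times / Cycle Time)
N_min = ceil(180 min / 33 min) = ceil(5.4545)
N_min = 6 stations

6


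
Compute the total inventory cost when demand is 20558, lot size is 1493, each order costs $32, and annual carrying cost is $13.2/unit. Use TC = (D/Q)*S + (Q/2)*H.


TC = 20558/1493 * 32 + 1493/2 * 13.2

$10294.43


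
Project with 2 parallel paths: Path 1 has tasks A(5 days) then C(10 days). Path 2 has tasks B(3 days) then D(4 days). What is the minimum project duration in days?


Path 1 = 5 + 10 = 15 days
Path 2 = 3 + 4 = 7 days
Duration = max(15, 7) = 15 days

15 days


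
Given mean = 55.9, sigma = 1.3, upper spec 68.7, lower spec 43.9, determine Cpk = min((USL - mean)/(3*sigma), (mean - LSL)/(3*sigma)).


Cpu = (68.7 - 55.9) / (3 * 1.3) = 3.28
Cpl = (55.9 - 43.9) / (3 * 1.3) = 3.08
Cpk = min(3.28, 3.08) = 3.08

3.08


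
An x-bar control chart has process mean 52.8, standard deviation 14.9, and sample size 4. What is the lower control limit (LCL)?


LCL = 52.8 - 3 * 14.9 / sqrt(4)

30.45


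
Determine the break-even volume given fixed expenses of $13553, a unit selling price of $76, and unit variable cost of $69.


Formula: BEQ = Fixed Costs / (Price - Variable Cost)
Contribution margin = $76 - $69 = $7/unit
BEQ = ceil($13553 / $7/unit) = ceil(1936.14) = 1937 units

1937 units
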